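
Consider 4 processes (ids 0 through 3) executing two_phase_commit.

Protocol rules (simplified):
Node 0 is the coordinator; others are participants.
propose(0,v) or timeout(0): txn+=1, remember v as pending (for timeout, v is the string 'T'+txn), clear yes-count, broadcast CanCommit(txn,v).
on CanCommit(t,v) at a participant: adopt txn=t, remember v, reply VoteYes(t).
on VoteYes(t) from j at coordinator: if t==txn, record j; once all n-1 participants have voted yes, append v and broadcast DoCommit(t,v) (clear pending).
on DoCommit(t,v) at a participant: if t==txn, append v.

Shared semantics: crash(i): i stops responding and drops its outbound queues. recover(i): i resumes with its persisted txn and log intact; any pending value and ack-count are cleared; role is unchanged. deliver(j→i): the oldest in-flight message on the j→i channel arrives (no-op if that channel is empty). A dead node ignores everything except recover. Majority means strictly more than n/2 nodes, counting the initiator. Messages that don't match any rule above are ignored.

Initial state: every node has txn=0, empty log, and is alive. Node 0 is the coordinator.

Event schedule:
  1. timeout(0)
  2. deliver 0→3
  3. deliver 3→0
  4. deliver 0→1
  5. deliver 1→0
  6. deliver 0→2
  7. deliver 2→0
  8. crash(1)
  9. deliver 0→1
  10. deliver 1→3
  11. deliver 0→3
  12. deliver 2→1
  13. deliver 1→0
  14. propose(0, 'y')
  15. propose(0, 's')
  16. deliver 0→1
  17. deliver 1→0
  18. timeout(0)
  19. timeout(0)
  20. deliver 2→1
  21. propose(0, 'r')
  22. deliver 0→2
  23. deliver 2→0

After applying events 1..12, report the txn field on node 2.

after 1 — timeout(0): n0:coor/t1/[-]
after 2 — deliver 0→3: n3:part/t1/[-]
after 3 — deliver 3→0: ·
after 4 — deliver 0→1: n1:part/t1/[-]
after 5 — deliver 1→0: ·
after 6 — deliver 0→2: n2:part/t1/[-]
after 7 — deliver 2→0: n0:coor/t1/[T1]
after 8 — crash(1): n1:✗part/t1/[-]
after 9 — deliver 0→1: ·
after 10 — deliver 1→3: ·
after 11 — deliver 0→3: n3:part/t1/[T1]
after 12 — deliver 2→1: ·

1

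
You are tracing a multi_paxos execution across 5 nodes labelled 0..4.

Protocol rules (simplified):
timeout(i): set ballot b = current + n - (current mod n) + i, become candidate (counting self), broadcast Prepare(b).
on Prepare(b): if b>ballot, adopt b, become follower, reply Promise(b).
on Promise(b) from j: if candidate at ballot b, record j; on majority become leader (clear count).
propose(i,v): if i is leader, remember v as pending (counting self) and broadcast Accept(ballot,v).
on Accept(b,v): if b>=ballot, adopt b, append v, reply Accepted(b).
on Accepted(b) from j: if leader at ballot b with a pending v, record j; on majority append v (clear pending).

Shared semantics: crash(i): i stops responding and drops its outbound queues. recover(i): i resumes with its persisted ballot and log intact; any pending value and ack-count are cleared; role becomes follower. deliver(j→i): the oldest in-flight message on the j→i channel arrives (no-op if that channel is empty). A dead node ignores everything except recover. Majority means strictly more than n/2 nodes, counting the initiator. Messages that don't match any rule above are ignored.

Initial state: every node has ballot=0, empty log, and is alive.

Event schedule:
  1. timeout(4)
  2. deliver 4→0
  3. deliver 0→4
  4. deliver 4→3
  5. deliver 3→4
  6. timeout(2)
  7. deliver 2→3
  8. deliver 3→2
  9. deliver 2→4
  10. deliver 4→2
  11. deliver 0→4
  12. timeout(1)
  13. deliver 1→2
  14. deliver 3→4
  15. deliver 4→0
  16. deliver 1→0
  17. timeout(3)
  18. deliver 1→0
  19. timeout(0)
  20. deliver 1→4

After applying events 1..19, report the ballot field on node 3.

after 1 — timeout(4): n4:cand/b9/[-]
after 2 — deliver 4→0: n0:foll/b9/[-]
after 3 — deliver 0→4: ·
after 4 — deliver 4→3: n3:foll/b9/[-]
after 5 — deliver 3→4: n4:lead/b9/[-]
after 6 — timeout(2): n2:cand/b7/[-]
after 7 — deliver 2→3: ·
after 8 — deliver 3→2: ·
after 9 — deliver 2→4: ·
after 10 — deliver 4→2: n2:foll/b9/[-]
after 11 — deliver 0→4: ·
after 12 — timeout(1): n1:cand/b6/[-]
after 13 — deliver 1→2: ·
after 14 — deliver 3→4: ·
after 15 — deliver 4→0: ·
after 16 — deliver 1→0: ·
after 17 — timeout(3): n3:cand/b13/[-]
after 18 — deliver 1→0: ·
after 19 — timeout(0): n0:cand/b10/[-]

13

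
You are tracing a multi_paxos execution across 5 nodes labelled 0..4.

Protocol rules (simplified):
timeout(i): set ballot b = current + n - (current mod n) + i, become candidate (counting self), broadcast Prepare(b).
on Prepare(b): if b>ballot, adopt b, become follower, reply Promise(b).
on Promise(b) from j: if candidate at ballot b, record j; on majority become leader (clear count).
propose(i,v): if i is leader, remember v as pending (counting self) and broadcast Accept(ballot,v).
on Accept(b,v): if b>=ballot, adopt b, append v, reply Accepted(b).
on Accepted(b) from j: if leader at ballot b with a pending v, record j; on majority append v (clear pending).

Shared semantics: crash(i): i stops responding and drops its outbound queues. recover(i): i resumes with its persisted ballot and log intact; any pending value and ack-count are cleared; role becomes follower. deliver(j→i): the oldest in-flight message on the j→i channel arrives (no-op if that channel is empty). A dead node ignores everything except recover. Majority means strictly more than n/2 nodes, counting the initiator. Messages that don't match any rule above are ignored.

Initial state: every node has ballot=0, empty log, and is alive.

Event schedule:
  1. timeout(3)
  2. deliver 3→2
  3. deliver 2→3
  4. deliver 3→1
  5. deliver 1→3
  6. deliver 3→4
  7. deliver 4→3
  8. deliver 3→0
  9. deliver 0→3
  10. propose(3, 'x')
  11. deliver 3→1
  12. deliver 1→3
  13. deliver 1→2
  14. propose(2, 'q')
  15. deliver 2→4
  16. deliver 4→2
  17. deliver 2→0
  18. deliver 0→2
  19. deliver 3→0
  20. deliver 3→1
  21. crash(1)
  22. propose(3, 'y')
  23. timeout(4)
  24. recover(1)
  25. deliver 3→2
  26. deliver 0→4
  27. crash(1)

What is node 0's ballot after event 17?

step 1 timeout(3): 3={cand,b=8,log=-}
step 2 deliver 3→2: 2={foll,b=8,log=-}
step 3 deliver 2→3: —
step 4 deliver 3→1: 1={foll,b=8,log=-}
step 5 deliver 1→3: 3={lead,b=8,log=-}
step 6 deliver 3→4: 4={foll,b=8,log=-}
step 7 deliver 4→3: —
step 8 deliver 3→0: 0={foll,b=8,log=-}
step 9 deliver 0→3: —
step 10 propose(3,'x'): —
step 11 deliver 3→1: 1={foll,b=8,log=x}
step 12 deliver 1→3: —
step 13 deliver 1→2: —
step 14 propose(2,'q'): —
step 15 deliver 2→4: —
step 16 deliver 4→2: —
step 17 deliver 2→0: —

8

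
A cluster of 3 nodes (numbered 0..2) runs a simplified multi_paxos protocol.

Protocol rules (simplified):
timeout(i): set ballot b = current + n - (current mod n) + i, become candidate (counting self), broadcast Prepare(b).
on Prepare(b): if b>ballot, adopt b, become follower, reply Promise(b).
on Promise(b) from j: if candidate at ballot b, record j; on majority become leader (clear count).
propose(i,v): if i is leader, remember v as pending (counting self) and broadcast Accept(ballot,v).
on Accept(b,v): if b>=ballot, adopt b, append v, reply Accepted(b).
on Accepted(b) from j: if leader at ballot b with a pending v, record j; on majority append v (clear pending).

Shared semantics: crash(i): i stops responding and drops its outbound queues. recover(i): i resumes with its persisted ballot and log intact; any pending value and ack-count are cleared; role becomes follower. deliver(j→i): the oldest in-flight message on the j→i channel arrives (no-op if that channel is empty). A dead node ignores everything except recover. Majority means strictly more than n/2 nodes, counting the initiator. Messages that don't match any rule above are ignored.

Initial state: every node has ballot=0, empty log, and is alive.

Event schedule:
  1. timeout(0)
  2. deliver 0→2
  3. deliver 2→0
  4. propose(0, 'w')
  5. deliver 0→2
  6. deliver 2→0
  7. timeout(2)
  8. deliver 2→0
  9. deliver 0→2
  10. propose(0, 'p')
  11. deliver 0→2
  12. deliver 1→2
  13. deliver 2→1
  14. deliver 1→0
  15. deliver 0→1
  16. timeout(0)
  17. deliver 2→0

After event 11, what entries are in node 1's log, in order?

empty

1. timeout(0):  <0:cand b3 ->
2. deliver 0→2:  <2:foll b3 ->
3. deliver 2→0:  <0:lead b3 ->
4. propose(0,'w'):  nop
5. deliver 0→2:  <2:foll b3 w>
6. deliver 2→0:  <0:lead b3 w>
7. timeout(2):  <2:cand b8 w>
8. deliver 2→0:  <0:foll b8 w>
9. deliver 0→2:  <2:lead b8 w>
10. propose(0,'p'):  nop
11. deliver 0→2:  nop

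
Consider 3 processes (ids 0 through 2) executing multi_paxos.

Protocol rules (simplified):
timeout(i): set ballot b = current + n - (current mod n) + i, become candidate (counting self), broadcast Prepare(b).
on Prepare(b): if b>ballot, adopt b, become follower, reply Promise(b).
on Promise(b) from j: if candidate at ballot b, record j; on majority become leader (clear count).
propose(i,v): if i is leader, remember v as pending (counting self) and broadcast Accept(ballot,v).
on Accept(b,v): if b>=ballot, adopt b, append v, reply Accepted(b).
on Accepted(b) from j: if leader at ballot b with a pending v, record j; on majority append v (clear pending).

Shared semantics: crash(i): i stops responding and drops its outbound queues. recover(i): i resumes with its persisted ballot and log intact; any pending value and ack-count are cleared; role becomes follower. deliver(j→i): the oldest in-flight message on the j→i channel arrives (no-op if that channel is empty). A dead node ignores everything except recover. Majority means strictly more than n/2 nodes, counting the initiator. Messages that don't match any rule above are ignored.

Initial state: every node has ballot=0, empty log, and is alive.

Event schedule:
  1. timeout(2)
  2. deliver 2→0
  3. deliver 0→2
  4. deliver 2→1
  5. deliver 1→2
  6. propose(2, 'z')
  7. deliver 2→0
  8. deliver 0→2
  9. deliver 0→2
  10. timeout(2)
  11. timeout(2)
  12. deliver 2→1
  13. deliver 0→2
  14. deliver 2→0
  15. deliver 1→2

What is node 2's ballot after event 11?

e1 timeout(2): 2[cand,b=5,-]
e2 deliver 2→0: 0[foll,b=5,-]
e3 deliver 0→2: 2[lead,b=5,-]
e4 deliver 2→1: 1[foll,b=5,-]
e5 deliver 1→2: ·
e6 propose(2,'z'): ·
e7 deliver 2→0: 0[foll,b=5,z]
e8 deliver 0→2: 2[lead,b=5,z]
e9 deliver 0→2: ·
e10 timeout(2): 2[cand,b=8,z]
e11 timeout(2): 2[cand,b=11,z]

11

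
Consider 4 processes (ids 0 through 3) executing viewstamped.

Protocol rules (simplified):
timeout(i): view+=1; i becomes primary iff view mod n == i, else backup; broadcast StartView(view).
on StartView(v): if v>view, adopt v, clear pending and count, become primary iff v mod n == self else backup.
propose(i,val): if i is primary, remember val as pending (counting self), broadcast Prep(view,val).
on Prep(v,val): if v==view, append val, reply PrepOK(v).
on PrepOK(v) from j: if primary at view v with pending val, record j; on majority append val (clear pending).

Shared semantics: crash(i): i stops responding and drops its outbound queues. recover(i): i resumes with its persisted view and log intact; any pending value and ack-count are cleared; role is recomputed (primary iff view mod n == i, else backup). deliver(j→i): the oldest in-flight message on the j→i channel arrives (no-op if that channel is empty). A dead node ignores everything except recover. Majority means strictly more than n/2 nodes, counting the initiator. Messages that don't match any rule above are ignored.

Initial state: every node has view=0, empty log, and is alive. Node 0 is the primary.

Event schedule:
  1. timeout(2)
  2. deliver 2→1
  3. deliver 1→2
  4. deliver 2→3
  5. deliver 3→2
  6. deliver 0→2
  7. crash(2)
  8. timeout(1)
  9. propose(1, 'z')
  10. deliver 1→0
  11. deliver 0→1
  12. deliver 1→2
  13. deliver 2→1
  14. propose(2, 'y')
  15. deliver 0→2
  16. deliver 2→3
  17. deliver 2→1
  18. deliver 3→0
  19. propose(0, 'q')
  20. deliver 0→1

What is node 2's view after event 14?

1

1. timeout(2):  <2:back v1 ->
2. deliver 2→1:  <1:prim v1 ->
3. deliver 1→2:  nop
4. deliver 2→3:  <3:back v1 ->
5. deliver 3→2:  nop
6. deliver 0→2:  nop
7. crash(2):  <2:✗back v1 ->
8. timeout(1):  <1:back v2 ->
9. propose(1,'z'):  nop
10. deliver 1→0:  <0:back v2 ->
11. deliver 0→1:  nop
12. deliver 1→2:  nop
13. deliver 2→1:  nop
14. propose(2,'y'):  nop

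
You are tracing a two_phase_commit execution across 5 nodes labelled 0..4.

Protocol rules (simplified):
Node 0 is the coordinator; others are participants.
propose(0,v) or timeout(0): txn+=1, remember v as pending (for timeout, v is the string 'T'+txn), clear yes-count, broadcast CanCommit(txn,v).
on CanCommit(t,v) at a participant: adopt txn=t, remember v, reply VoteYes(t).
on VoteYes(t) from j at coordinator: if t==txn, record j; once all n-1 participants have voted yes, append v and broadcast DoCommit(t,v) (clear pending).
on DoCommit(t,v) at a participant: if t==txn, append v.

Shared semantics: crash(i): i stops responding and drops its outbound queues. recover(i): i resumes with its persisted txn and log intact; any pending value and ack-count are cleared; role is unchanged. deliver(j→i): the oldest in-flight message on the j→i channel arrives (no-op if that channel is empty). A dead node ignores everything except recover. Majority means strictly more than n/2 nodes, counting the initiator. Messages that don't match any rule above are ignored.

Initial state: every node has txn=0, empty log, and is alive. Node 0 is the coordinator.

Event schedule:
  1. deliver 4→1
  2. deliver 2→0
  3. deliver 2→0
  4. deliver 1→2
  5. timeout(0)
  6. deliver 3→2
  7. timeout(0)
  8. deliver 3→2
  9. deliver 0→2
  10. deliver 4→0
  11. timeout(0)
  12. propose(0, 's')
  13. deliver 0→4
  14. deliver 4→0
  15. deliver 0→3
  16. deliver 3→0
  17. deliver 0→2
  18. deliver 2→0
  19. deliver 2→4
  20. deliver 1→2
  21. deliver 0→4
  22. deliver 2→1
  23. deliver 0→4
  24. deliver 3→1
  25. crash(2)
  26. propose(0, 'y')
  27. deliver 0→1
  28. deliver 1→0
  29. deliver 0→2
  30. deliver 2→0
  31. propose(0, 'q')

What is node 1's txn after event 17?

0

[1] deliver 4→1 → ∅
[2] deliver 2→0 → ∅
[3] deliver 2→0 → ∅
[4] deliver 1→2 → ∅
[5] timeout(0) → N0(coor t1 [-])
[6] deliver 3→2 → ∅
[7] timeout(0) → N0(coor t2 [-])
[8] deliver 3→2 → ∅
[9] deliver 0→2 → N2(part t1 [-])
[10] deliver 4→0 → ∅
[11] timeout(0) → N0(coor t3 [-])
[12] propose(0,'s') → N0(coor t4 [-])
[13] deliver 0→4 → N4(part t1 [-])
[14] deliver 4→0 → ∅
[15] deliver 0→3 → N3(part t1 [-])
[16] deliver 3→0 → ∅
[17] deliver 0→2 → N2(part t2 [-])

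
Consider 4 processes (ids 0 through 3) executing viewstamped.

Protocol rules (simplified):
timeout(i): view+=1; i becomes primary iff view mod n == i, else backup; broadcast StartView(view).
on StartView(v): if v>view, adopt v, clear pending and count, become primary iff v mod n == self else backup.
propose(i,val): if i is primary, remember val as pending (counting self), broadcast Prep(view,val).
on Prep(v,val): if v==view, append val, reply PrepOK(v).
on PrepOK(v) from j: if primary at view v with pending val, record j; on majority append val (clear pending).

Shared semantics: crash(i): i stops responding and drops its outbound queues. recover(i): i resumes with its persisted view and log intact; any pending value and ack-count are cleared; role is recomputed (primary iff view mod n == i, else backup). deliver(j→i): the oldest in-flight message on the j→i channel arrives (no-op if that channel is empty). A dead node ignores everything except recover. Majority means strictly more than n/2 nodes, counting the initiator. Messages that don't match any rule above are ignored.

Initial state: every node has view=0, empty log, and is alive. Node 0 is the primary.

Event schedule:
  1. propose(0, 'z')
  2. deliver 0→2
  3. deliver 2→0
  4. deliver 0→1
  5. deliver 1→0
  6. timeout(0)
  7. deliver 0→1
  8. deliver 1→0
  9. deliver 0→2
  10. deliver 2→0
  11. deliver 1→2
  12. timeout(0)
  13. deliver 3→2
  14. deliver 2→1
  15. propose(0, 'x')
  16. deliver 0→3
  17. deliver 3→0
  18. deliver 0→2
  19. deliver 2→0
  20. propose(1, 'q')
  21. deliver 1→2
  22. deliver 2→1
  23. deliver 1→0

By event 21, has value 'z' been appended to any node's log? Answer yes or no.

e1 propose(0,'z'): ·
e2 deliver 0→2: 2[back,v=0,z]
e3 deliver 2→0: ·
e4 deliver 0→1: 1[back,v=0,z]
e5 deliver 1→0: 0[prim,v=0,z]
e6 timeout(0): 0[back,v=1,z]
e7 deliver 0→1: 1[prim,v=1,z]
e8 deliver 1→0: ·
e9 deliver 0→2: 2[back,v=1,z]
e10 deliver 2→0: ·
e11 deliver 1→2: ·
e12 timeout(0): 0[back,v=2,z]
e13 deliver 3→2: ·
e14 deliver 2→1: ·
e15 propose(0,'x'): ·
e16 deliver 0→3: 3[back,v=0,z]
e17 deliver 3→0: ·
e18 deliver 0→2: 2[prim,v=2,z]
e19 deliver 2→0: ·
e20 propose(1,'q'): ·
e21 deliver 1→2: ·

yes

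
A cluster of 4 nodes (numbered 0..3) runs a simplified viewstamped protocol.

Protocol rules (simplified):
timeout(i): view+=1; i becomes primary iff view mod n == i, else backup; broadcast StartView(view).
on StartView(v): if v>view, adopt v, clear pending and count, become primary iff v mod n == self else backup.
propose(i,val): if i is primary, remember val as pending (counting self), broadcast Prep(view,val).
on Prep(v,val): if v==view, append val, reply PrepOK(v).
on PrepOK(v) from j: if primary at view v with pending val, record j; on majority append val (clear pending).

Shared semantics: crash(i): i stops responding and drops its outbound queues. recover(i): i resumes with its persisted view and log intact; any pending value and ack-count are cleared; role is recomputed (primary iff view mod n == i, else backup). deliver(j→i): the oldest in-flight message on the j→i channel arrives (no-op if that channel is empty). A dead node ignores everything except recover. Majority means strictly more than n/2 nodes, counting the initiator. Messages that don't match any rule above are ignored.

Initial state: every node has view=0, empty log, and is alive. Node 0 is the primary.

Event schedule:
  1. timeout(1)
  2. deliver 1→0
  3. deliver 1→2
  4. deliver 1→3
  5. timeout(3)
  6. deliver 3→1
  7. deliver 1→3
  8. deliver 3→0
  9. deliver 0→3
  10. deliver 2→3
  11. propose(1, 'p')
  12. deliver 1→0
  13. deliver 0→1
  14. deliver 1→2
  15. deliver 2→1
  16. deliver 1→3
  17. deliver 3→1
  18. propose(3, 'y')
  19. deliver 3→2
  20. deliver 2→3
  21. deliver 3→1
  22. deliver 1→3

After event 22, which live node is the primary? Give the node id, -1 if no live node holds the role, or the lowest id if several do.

1. timeout(1):  <1:prim v1 ->
2. deliver 1→0:  <0:back v1 ->
3. deliver 1→2:  <2:back v1 ->
4. deliver 1→3:  <3:back v1 ->
5. timeout(3):  <3:back v2 ->
6. deliver 3→1:  <1:back v2 ->
7. deliver 1→3:  nop
8. deliver 3→0:  <0:back v2 ->
9. deliver 0→3:  nop
10. deliver 2→3:  nop
11. propose(1,'p'):  nop
12. deliver 1→0:  nop
13. deliver 0→1:  nop
14. deliver 1→2:  nop
15. deliver 2→1:  nop
16. deliver 1→3:  nop
17. deliver 3→1:  nop
18. propose(3,'y'):  nop
19. deliver 3→2:  <2:prim v2 ->
20. deliver 2→3:  nop
21. deliver 3→1:  nop
22. deliver 1→3:  nop

2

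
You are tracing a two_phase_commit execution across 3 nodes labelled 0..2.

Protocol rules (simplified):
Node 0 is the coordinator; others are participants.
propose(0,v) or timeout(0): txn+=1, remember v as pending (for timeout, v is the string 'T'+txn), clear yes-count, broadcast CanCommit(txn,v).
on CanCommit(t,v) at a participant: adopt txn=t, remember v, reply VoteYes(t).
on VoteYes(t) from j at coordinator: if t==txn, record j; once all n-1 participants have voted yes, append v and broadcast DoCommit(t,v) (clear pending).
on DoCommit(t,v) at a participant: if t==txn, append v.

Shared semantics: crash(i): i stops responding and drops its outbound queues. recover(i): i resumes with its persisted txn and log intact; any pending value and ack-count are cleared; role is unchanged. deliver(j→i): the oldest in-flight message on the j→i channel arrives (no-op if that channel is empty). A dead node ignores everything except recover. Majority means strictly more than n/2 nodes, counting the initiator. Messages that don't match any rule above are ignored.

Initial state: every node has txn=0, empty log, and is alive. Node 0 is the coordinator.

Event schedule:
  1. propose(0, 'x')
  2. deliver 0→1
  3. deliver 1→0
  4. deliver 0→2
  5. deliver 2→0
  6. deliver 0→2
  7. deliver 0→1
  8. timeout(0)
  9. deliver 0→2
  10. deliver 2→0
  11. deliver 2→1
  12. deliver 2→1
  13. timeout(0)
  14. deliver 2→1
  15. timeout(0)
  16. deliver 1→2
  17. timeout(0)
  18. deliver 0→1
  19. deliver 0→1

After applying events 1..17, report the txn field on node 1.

1. propose(0,'x'):  <0:coor t1 ->
2. deliver 0→1:  <1:part t1 ->
3. deliver 1→0:  nop
4. deliver 0→2:  <2:part t1 ->
5. deliver 2→0:  <0:coor t1 x>
6. deliver 0→2:  <2:part t1 x>
7. deliver 0→1:  <1:part t1 x>
8. timeout(0):  <0:coor t2 x>
9. deliver 0→2:  <2:part t2 x>
10. deliver 2→0:  nop
11. deliver 2→1:  nop
12. deliver 2→1:  nop
13. timeout(0):  <0:coor t3 x>
14. deliver 2→1:  nop
15. timeout(0):  <0:coor t4 x>
16. deliver 1→2:  nop
17. timeout(0):  <0:coor t5 x>

1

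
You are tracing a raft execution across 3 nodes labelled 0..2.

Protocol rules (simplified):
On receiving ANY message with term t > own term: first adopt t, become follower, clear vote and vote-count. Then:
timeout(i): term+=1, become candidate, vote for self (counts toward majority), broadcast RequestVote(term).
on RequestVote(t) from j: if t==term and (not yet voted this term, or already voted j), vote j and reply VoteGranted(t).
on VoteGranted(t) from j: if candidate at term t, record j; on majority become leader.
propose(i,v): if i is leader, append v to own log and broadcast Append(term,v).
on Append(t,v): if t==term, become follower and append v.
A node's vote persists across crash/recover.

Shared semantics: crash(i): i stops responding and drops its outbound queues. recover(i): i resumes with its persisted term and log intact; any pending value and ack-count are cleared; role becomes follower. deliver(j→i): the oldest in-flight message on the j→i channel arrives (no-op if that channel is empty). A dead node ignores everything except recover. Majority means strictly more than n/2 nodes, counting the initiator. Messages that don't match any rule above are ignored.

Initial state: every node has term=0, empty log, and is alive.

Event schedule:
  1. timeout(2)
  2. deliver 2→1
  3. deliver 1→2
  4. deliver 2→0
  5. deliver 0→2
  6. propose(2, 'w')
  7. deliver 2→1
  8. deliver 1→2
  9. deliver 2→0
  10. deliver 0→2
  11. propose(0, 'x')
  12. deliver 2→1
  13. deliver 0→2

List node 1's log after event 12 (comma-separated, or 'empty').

w

1. timeout(2):  <2:cand t1 ->
2. deliver 2→1:  <1:foll t1 ->
3. deliver 1→2:  <2:lead t1 ->
4. deliver 2→0:  <0:foll t1 ->
5. deliver 0→2:  nop
6. propose(2,'w'):  <2:lead t1 w>
7. deliver 2→1:  <1:foll t1 w>
8. deliver 1→2:  nop
9. deliver 2→0:  <0:foll t1 w>
10. deliver 0→2:  nop
11. propose(0,'x'):  nop
12. deliver 2→1:  nop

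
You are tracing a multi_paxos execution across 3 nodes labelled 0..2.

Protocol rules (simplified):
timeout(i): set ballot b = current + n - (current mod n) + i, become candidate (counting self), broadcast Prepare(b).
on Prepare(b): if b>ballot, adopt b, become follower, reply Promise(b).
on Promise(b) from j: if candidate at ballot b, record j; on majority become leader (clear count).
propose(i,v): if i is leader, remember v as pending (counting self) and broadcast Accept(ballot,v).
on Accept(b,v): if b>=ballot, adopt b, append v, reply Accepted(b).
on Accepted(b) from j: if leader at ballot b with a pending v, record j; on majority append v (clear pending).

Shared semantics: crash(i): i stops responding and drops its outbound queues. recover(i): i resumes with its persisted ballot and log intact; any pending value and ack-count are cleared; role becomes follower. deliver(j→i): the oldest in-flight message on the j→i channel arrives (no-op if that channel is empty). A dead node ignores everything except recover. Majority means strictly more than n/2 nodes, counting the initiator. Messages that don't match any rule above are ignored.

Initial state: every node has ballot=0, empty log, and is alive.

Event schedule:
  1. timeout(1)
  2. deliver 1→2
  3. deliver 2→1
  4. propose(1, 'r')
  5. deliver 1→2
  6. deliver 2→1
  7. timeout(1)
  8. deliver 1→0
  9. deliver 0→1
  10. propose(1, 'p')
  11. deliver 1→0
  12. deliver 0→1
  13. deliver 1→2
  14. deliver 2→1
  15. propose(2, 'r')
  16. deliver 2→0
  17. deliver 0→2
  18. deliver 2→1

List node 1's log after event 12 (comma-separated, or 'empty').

r

after 1 — timeout(1): n1:cand/b4/[-]
after 2 — deliver 1→2: n2:foll/b4/[-]
after 3 — deliver 2→1: n1:lead/b4/[-]
after 4 — propose(1,'r'): ·
after 5 — deliver 1→2: n2:foll/b4/[r]
after 6 — deliver 2→1: n1:lead/b4/[r]
after 7 — timeout(1): n1:cand/b7/[r]
after 8 — deliver 1→0: n0:foll/b4/[-]
after 9 — deliver 0→1: ·
after 10 — propose(1,'p'): ·
after 11 — deliver 1→0: n0:foll/b4/[r]
after 12 — deliver 0→1: ·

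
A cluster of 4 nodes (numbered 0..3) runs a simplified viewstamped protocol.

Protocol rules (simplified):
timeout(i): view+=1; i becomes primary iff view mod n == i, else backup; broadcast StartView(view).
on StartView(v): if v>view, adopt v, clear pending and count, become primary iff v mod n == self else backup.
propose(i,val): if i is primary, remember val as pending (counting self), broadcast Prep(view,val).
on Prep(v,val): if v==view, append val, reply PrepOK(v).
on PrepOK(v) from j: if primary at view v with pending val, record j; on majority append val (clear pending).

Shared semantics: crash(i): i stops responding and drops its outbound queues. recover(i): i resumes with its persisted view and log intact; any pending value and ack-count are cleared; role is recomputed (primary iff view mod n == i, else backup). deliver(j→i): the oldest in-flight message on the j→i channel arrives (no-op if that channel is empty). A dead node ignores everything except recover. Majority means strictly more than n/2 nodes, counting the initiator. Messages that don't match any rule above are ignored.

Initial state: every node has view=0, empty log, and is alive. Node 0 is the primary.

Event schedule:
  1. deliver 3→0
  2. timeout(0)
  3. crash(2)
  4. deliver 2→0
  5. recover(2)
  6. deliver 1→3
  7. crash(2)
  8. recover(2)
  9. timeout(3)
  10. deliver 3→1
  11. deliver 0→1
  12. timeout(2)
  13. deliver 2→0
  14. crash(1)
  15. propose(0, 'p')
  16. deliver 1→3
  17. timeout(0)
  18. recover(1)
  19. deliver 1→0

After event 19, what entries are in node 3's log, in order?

empty

e1 deliver 3→0: ·
e2 timeout(0): 0[back,v=1,-]
e3 crash(2): 2[✗back,v=0,-]
e4 deliver 2→0: ·
e5 recover(2): 2[back,v=0,-]
e6 deliver 1→3: ·
e7 crash(2): 2[✗back,v=0,-]
e8 recover(2): 2[back,v=0,-]
e9 timeout(3): 3[back,v=1,-]
e10 deliver 3→1: 1[prim,v=1,-]
e11 deliver 0→1: ·
e12 timeout(2): 2[back,v=1,-]
e13 deliver 2→0: ·
e14 crash(1): 1[✗prim,v=1,-]
e15 propose(0,'p'): ·
e16 deliver 1→3: ·
e17 timeout(0): 0[back,v=2,-]
e18 recover(1): 1[prim,v=1,-]
e19 deliver 1→0: ·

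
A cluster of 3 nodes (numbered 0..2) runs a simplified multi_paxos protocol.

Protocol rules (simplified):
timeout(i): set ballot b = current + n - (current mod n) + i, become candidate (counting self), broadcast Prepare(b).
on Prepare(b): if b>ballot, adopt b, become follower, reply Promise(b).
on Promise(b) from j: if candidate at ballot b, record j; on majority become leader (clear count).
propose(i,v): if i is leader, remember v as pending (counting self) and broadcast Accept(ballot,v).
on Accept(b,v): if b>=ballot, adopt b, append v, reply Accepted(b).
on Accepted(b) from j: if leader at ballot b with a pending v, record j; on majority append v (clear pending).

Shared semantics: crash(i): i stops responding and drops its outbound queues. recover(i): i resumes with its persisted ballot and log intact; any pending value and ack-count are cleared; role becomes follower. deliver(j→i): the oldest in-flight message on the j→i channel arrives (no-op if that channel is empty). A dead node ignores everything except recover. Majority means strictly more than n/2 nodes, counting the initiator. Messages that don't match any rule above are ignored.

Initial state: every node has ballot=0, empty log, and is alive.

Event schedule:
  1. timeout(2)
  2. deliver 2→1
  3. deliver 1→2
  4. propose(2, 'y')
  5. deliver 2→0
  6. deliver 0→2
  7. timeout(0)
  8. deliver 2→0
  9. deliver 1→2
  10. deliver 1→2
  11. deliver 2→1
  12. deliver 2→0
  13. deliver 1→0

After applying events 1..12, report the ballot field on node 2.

1. timeout(2):  <2:cand b5 ->
2. deliver 2→1:  <1:foll b5 ->
3. deliver 1→2:  <2:lead b5 ->
4. propose(2,'y'):  nop
5. deliver 2→0:  <0:foll b5 ->
6. deliver 0→2:  nop
7. timeout(0):  <0:cand b6 ->
8. deliver 2→0:  nop
9. deliver 1→2:  nop
10. deliver 1→2:  nop
11. deliver 2→1:  <1:foll b5 y>
12. deliver 2→0:  nop

5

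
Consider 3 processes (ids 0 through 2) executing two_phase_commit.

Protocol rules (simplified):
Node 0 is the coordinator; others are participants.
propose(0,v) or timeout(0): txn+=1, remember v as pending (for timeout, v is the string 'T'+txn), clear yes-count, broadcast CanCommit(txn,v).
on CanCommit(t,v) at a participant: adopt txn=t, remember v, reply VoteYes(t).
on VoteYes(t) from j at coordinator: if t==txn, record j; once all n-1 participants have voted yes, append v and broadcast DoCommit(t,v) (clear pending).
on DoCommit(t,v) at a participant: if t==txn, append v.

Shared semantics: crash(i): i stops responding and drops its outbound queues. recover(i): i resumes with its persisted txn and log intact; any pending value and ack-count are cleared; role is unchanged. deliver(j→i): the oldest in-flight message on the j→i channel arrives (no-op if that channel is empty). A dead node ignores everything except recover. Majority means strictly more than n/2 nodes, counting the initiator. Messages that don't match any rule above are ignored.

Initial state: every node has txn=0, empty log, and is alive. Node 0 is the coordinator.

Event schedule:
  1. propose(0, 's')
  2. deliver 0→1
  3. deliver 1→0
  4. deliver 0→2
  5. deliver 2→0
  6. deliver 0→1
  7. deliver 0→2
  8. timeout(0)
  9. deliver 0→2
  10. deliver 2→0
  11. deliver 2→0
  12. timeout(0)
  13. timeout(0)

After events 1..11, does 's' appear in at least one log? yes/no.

yes

1. propose(0,'s'):  <0:coor t1 ->
2. deliver 0→1:  <1:part t1 ->
3. deliver 1→0:  nop
4. deliver 0→2:  <2:part t1 ->
5. deliver 2→0:  <0:coor t1 s>
6. deliver 0→1:  <1:part t1 s>
7. deliver 0→2:  <2:part t1 s>
8. timeout(0):  <0:coor t2 s>
9. deliver 0→2:  <2:part t2 s>
10. deliver 2→0:  nop
11. deliver 2→0:  nop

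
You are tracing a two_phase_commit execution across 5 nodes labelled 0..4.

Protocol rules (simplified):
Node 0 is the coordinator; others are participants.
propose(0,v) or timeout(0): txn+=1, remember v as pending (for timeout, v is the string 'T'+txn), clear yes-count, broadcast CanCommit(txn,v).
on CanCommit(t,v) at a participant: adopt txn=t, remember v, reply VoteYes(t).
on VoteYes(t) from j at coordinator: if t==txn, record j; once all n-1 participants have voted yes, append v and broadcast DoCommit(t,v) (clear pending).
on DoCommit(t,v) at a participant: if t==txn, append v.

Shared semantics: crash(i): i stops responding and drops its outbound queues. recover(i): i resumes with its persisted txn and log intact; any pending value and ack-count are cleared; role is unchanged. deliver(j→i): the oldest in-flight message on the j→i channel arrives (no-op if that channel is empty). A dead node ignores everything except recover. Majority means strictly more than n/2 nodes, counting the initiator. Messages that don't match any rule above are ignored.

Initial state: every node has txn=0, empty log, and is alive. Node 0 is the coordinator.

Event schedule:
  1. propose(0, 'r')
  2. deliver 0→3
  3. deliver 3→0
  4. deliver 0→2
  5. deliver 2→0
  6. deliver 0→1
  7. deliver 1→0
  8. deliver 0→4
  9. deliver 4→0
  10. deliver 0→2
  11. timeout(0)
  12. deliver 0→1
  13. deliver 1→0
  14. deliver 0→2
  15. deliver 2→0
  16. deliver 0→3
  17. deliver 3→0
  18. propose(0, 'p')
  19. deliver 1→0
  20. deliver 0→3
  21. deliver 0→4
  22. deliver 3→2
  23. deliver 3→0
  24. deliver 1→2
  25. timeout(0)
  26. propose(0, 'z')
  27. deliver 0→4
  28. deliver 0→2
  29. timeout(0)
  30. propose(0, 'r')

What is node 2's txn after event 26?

step 1 propose(0,'r'): 0={coor,t=1,log=-}
step 2 deliver 0→3: 3={part,t=1,log=-}
step 3 deliver 3→0: —
step 4 deliver 0→2: 2={part,t=1,log=-}
step 5 deliver 2→0: —
step 6 deliver 0→1: 1={part,t=1,log=-}
step 7 deliver 1→0: —
step 8 deliver 0→4: 4={part,t=1,log=-}
step 9 deliver 4→0: 0={coor,t=1,log=r}
step 10 deliver 0→2: 2={part,t=1,log=r}
step 11 timeout(0): 0={coor,t=2,log=r}
step 12 deliver 0→1: 1={part,t=1,log=r}
step 13 deliver 1→0: —
step 14 deliver 0→2: 2={part,t=2,log=r}
step 15 deliver 2→0: —
step 16 deliver 0→3: 3={part,t=1,log=r}
step 17 deliver 3→0: —
step 18 propose(0,'p'): 0={coor,t=3,log=r}
step 19 deliver 1→0: —
step 20 deliver 0→3: 3={part,t=2,log=r}
step 21 deliver 0→4: 4={part,t=1,log=r}
step 22 deliver 3→2: —
step 23 deliver 3→0: —
step 24 deliver 1→2: —
step 25 timeout(0): 0={coor,t=4,log=r}
step 26 propose(0,'z'): 0={coor,t=5,log=r}

2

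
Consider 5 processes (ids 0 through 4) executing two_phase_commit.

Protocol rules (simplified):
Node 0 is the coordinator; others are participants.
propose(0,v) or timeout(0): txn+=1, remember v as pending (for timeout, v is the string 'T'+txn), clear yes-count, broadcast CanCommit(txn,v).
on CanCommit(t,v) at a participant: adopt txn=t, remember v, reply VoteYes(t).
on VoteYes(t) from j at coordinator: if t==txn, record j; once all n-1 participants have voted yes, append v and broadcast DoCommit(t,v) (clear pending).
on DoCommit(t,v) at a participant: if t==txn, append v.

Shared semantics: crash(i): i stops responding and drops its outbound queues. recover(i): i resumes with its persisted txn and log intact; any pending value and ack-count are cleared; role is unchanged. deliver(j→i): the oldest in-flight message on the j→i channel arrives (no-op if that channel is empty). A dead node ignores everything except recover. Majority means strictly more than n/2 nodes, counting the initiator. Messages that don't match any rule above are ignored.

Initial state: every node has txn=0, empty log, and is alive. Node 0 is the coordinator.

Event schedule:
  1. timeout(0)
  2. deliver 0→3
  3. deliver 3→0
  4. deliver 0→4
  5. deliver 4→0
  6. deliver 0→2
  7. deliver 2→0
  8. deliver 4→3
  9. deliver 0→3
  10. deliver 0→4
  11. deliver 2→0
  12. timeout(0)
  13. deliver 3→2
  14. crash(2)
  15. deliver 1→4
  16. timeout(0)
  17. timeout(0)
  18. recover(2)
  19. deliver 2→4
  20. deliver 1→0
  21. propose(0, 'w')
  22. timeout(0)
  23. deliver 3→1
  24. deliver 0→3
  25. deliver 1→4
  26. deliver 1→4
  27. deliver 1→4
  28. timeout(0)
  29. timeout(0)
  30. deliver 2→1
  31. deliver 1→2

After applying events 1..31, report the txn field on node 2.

1

after 1 — timeout(0): n0:coor/t1/[-]
after 2 — deliver 0→3: n3:part/t1/[-]
after 3 — deliver 3→0: ·
after 4 — deliver 0→4: n4:part/t1/[-]
after 5 — deliver 4→0: ·
after 6 — deliver 0→2: n2:part/t1/[-]
after 7 — deliver 2→0: ·
after 8 — deliver 4→3: ·
after 9 — deliver 0→3: ·
after 10 — deliver 0→4: ·
after 11 — deliver 2→0: ·
after 12 — timeout(0): n0:coor/t2/[-]
after 13 — deliver 3→2: ·
after 14 — crash(2): n2:✗part/t1/[-]
after 15 — deliver 1→4: ·
after 16 — timeout(0): n0:coor/t3/[-]
after 17 — timeout(0): n0:coor/t4/[-]
after 18 — recover(2): n2:part/t1/[-]
after 19 — deliver 2→4: ·
after 20 — deliver 1→0: ·
after 21 — propose(0,'w'): n0:coor/t5/[-]
after 22 — timeout(0): n0:coor/t6/[-]
after 23 — deliver 3→1: ·
after 24 — deliver 0→3: n3:part/t2/[-]
after 25 — deliver 1→4: ·
after 26 — deliver 1→4: ·
after 27 — deliver 1→4: ·
after 28 — timeout(0): n0:coor/t7/[-]
after 29 — timeout(0): n0:coor/t8/[-]
after 30 — deliver 2→1: ·
after 31 — deliver 1→2: ·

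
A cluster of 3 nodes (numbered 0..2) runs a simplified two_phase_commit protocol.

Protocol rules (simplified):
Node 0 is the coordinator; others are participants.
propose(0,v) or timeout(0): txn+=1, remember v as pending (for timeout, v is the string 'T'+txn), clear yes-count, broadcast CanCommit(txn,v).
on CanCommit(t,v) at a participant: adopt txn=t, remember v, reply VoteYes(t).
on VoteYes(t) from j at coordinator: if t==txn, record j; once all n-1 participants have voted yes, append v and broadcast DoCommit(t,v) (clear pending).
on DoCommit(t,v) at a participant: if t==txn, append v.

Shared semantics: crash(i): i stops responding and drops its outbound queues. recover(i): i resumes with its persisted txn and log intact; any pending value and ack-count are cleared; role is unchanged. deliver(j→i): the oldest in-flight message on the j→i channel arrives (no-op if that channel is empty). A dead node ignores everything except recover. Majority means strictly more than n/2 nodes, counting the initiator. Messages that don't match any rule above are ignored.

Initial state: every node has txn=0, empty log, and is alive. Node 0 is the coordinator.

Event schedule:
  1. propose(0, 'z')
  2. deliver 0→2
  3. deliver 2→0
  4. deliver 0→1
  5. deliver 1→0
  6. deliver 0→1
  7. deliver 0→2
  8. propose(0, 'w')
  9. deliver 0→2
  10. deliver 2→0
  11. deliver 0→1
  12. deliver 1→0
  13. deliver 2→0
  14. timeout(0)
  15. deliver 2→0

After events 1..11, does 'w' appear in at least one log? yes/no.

1. propose(0,'z'):  <0:coor t1 ->
2. deliver 0→2:  <2:part t1 ->
3. deliver 2→0:  nop
4. deliver 0→1:  <1:part t1 ->
5. deliver 1→0:  <0:coor t1 z>
6. deliver 0→1:  <1:part t1 z>
7. deliver 0→2:  <2:part t1 z>
8. propose(0,'w'):  <0:coor t2 z>
9. deliver 0→2:  <2:part t2 z>
10. deliver 2→0:  nop
11. deliver 0→1:  <1:part t2 z>

no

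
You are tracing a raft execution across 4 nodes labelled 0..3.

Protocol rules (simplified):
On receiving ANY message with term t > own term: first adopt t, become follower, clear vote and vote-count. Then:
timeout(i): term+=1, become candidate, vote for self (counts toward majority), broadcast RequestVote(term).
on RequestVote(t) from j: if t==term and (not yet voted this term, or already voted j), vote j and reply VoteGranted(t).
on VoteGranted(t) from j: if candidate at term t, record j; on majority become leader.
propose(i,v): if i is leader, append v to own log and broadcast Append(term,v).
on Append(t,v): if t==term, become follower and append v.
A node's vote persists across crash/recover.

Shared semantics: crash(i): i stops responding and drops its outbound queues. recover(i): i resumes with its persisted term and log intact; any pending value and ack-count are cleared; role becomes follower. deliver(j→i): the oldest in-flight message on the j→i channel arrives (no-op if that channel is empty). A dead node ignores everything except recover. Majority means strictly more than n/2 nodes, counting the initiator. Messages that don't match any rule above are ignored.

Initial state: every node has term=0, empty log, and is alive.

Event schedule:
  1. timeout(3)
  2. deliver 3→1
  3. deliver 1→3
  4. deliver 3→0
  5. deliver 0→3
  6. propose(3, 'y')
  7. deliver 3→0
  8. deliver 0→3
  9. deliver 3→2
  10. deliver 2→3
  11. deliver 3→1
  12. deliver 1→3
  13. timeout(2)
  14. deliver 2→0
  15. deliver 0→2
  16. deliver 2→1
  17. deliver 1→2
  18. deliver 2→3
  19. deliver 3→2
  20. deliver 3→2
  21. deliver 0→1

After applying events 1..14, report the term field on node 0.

[1] timeout(3) → N3(cand t1 [-])
[2] deliver 3→1 → N1(foll t1 [-])
[3] deliver 1→3 → ∅
[4] deliver 3→0 → N0(foll t1 [-])
[5] deliver 0→3 → N3(lead t1 [-])
[6] propose(3,'y') → N3(lead t1 [y])
[7] deliver 3→0 → N0(foll t1 [y])
[8] deliver 0→3 → ∅
[9] deliver 3→2 → N2(foll t1 [-])
[10] deliver 2→3 → ∅
[11] deliver 3→1 → N1(foll t1 [y])
[12] deliver 1→3 → ∅
[13] timeout(2) → N2(cand t2 [-])
[14] deliver 2→0 → N0(foll t2 [y])

2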